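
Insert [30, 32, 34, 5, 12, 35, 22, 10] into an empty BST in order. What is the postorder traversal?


Root = 30; build tree by BST insertion.
Postorder traversal: [10, 22, 12, 5, 35, 34, 32, 30]


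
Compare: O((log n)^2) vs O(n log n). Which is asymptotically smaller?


polylogarithmic grows slower than linearithmic
O((log n)^2) is asymptotically smaller; O(n log n) grows faster


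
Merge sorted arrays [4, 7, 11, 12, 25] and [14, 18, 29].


Compare heads, take smaller each step.
Merged: [4, 7, 11, 12, 14, 18, 25, 29]


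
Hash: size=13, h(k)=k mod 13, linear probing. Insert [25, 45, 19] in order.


Insertions: 25->slot 12; 45->slot 6; 19->slot 7
Table: [None, None, None, None, None, None, 45, 19, None, None, None, None, 25]


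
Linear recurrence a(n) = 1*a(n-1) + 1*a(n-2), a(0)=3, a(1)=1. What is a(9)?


Build bottom-up:
...a(7)=37, a(8)=60, a(9)=1*60+1*37=97


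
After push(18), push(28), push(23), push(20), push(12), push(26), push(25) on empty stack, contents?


push(18) -> [18]
push(28) -> [18, 28]
push(23) -> [18, 28, 23]
push(20) -> [18, 28, 23, 20]
push(12) -> [18, 28, 23, 20, 12]
push(26) -> [18, 28, 23, 20, 12, 26]
push(25) -> [18, 28, 23, 20, 12, 26, 25]
Final stack (bottom to top): [18, 28, 23, 20, 12, 26, 25]


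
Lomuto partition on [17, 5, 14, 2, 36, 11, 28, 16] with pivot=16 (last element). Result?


Elements <= 16 go left of pivot.
Result: [5, 14, 2, 11, 16, 17, 28, 36], pivot at index 4


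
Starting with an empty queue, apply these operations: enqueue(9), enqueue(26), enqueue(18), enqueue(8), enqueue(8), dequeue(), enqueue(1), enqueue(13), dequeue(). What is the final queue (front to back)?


enqueue(9) -> [9]
enqueue(26) -> [9, 26]
enqueue(18) -> [9, 26, 18]
enqueue(8) -> [9, 26, 18, 8]
enqueue(8) -> [9, 26, 18, 8, 8]
dequeue() returns 9 -> [26, 18, 8, 8]
enqueue(1) -> [26, 18, 8, 8, 1]
enqueue(13) -> [26, 18, 8, 8, 1, 13]
dequeue() returns 26 -> [18, 8, 8, 1, 13]
Final queue (front to back): [18, 8, 8, 1, 13]


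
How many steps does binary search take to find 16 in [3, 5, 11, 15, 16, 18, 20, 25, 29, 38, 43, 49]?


Search for 16:
[0,11] mid=5 arr[5]=18
[0,4] mid=2 arr[2]=11
[3,4] mid=3 arr[3]=15
[4,4] mid=4 arr[4]=16
Total: 4 comparisons


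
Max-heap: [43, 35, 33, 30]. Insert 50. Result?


Append 50: [43, 35, 33, 30, 50]
Bubble up: swap idx 4(50) with idx 1(35); swap idx 1(50) with idx 0(43)
Result: [50, 43, 33, 30, 35]


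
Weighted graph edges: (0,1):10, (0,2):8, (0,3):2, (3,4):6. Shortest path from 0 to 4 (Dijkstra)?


Dijkstra from 0:
Distances: {0: 0, 1: 10, 2: 8, 3: 2, 4: 8}
Shortest distance to 4 = 8, path = [0, 3, 4]


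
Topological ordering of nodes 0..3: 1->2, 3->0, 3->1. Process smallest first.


Kahn's algorithm, process smallest node first
Order: [3, 0, 1, 2]


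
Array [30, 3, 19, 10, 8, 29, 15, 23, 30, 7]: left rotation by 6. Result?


Left rotate by 6: [15, 23, 30, 7, 30, 3, 19, 10, 8, 29]


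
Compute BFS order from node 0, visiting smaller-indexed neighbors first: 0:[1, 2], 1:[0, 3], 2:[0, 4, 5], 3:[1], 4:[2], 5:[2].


BFS queue: start with [0]
Visit order: [0, 1, 2, 3, 4, 5]


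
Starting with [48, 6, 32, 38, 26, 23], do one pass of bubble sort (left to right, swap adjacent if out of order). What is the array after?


After one pass: [6, 32, 38, 26, 23, 48]


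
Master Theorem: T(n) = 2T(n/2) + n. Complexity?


a=2, b=2, c=1. log_2(2)=1 = c=1. Case 2: O(n^c log n) = O(n log n)
Complexity: O(n log n)


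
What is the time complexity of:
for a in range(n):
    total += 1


Per nesting level: O(n) = O(n)
Complexity: O(n)


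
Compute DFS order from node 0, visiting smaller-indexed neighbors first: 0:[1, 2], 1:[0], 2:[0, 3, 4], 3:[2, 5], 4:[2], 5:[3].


DFS stack-based: start with [0]
Visit order: [0, 1, 2, 3, 5, 4]


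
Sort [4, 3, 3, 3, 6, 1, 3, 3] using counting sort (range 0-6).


Count array: [0, 1, 0, 5, 1, 0, 1]
Reconstruct: [1, 3, 3, 3, 3, 3, 4, 6]


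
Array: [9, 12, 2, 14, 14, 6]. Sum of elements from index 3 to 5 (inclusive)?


Prefix sums: [0, 9, 21, 23, 37, 51, 57]
Sum[3..5] = prefix[6] - prefix[3] = 57 - 23 = 34


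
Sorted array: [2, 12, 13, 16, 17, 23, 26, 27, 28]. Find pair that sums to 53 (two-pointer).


Two pointers: lo=0, hi=8
Found pair: (26, 27) summing to 53


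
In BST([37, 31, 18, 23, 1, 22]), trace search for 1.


BST root = 37
Search for 1: compare at each node
Path: [37, 31, 18, 1]


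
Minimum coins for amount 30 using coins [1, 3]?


dp[0]=0; dp[i]=1+min(dp[i-c] for c in coins)
...dp[25]=9, dp[26]=10, dp[27]=9, dp[28]=10, dp[29]=11, dp[30]=10
Minimum coins for 30 = 10


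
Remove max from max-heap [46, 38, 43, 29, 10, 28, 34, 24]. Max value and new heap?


Max = 46
Replace root with last, heapify down
Resulting heap: [43, 38, 34, 29, 10, 28, 24]


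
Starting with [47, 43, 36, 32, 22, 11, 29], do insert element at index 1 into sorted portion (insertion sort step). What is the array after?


After one pass: [43, 47, 36, 32, 22, 11, 29]


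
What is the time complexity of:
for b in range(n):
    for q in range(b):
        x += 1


Per nesting level: O(n) * O(n) [triangular over b] = O(n^2)
Complexity: O(n^2)


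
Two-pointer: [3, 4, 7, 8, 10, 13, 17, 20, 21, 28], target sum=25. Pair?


Two pointers: lo=0, hi=9
Found pair: (4, 21) summing to 25


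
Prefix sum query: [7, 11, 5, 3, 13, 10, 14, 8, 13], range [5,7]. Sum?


Prefix sums: [0, 7, 18, 23, 26, 39, 49, 63, 71, 84]
Sum[5..7] = prefix[8] - prefix[5] = 71 - 39 = 32


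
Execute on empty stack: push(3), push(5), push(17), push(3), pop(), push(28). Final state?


push(3) -> [3]
push(5) -> [3, 5]
push(17) -> [3, 5, 17]
push(3) -> [3, 5, 17, 3]
pop() returns 3 -> [3, 5, 17]
push(28) -> [3, 5, 17, 28]
Final stack (bottom to top): [3, 5, 17, 28]


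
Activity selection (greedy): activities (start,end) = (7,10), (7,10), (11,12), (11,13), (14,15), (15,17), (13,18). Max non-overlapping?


Greedy: pick earliest-ending, then skip overlaps.
Selected (4 activities): [(7, 10), (11, 12), (14, 15), (15, 17)]


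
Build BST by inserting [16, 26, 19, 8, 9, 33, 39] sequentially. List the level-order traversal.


Root = 16; build tree by BST insertion.
Level-Order traversal: [16, 8, 26, 9, 19, 33, 39]


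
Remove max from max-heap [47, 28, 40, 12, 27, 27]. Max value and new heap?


Max = 47
Replace root with last, heapify down
Resulting heap: [40, 28, 27, 12, 27]


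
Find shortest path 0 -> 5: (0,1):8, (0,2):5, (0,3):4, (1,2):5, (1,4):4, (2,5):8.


Dijkstra from 0:
Distances: {0: 0, 1: 8, 2: 5, 3: 4, 4: 12, 5: 13}
Shortest distance to 5 = 13, path = [0, 2, 5]


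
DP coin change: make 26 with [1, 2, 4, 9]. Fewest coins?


dp[0]=0; dp[i]=1+min(dp[i-c] for c in coins)
...dp[21]=4, dp[22]=3, dp[23]=4, dp[24]=4, dp[25]=5, dp[26]=4
Minimum coins for 26 = 4


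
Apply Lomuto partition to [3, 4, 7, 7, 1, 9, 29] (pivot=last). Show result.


Elements <= 29 go left of pivot.
Result: [3, 4, 7, 7, 1, 9, 29], pivot at index 6


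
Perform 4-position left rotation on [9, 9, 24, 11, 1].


Left rotate by 4: [1, 9, 9, 24, 11]


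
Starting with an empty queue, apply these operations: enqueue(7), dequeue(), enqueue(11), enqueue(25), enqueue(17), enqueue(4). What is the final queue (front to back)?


enqueue(7) -> [7]
dequeue() returns 7 -> []
enqueue(11) -> [11]
enqueue(25) -> [11, 25]
enqueue(17) -> [11, 25, 17]
enqueue(4) -> [11, 25, 17, 4]
Final queue (front to back): [11, 25, 17, 4]


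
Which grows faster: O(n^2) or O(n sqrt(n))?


n^1.5 grows slower than quadratic
O(n sqrt(n)) is asymptotically smaller; O(n^2) grows faster


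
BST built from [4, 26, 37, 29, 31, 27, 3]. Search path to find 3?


BST root = 4
Search for 3: compare at each node
Path: [4, 3]


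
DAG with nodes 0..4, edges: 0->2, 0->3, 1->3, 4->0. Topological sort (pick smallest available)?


Kahn's algorithm, process smallest node first
Order: [1, 4, 0, 2, 3]


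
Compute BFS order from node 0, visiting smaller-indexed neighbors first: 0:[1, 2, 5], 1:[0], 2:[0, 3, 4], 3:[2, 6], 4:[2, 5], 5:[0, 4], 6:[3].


BFS queue: start with [0]
Visit order: [0, 1, 2, 5, 3, 4, 6]


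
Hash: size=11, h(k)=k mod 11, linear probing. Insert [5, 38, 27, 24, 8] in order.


Insertions: 5->slot 5; 38->slot 6; 27->slot 7; 24->slot 2; 8->slot 8
Table: [None, None, 24, None, None, 5, 38, 27, 8, None, None]


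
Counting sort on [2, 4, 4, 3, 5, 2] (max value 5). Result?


Count array: [0, 0, 2, 1, 2, 1]
Reconstruct: [2, 2, 3, 4, 4, 5]


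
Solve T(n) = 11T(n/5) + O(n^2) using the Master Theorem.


a=11, b=5, c=2. log_5(11)=1.490 < c=2. Case 3: O(n^c) = O(n^2)
Complexity: O(n^2)


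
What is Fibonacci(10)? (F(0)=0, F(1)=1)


F(n)=F(n-1)+F(n-2)
...F(8)=21, F(9)=34, F(10)=55


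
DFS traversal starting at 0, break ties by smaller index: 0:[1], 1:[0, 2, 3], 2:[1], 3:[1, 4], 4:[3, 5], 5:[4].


DFS stack-based: start with [0]
Visit order: [0, 1, 2, 3, 4, 5]


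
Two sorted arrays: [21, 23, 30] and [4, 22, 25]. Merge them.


Compare heads, take smaller each step.
Merged: [4, 21, 22, 23, 25, 30]


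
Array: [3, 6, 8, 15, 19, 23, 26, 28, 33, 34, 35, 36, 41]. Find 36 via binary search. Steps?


Search for 36:
[0,12] mid=6 arr[6]=26
[7,12] mid=9 arr[9]=34
[10,12] mid=11 arr[11]=36
Total: 3 comparisons


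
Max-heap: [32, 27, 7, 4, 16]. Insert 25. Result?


Append 25: [32, 27, 7, 4, 16, 25]
Bubble up: swap idx 5(25) with idx 2(7)
Result: [32, 27, 25, 4, 16, 7]


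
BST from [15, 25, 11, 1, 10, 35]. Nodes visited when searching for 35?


BST root = 15
Search for 35: compare at each node
Path: [15, 25, 35]


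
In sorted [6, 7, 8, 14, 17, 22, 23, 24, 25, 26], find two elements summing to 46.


Two pointers: lo=0, hi=9
Found pair: (22, 24) summing to 46


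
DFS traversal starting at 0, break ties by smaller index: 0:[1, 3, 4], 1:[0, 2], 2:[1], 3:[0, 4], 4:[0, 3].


DFS stack-based: start with [0]
Visit order: [0, 1, 2, 3, 4]


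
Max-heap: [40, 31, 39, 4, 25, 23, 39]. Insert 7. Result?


Append 7: [40, 31, 39, 4, 25, 23, 39, 7]
Bubble up: swap idx 7(7) with idx 3(4)
Result: [40, 31, 39, 7, 25, 23, 39, 4]


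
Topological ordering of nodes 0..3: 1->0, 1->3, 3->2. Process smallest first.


Kahn's algorithm, process smallest node first
Order: [1, 0, 3, 2]


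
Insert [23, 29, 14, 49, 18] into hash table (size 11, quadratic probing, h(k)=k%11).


Insertions: 23->slot 1; 29->slot 7; 14->slot 3; 49->slot 5; 18->slot 8
Table: [None, 23, None, 14, None, 49, None, 29, 18, None, None]


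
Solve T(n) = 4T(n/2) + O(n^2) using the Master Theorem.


a=4, b=2, c=2. log_2(4)=2 = c=2. Case 2: O(n^c log n) = O(n^2 log n)
Complexity: O(n^2 log n)


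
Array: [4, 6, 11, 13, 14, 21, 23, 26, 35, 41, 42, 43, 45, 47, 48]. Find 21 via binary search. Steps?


Search for 21:
[0,14] mid=7 arr[7]=26
[0,6] mid=3 arr[3]=13
[4,6] mid=5 arr[5]=21
Total: 3 comparisons


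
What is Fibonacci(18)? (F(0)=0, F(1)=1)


F(n)=F(n-1)+F(n-2)
...F(16)=987, F(17)=1597, F(18)=2584


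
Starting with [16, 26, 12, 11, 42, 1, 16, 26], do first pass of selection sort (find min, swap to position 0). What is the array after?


After one pass: [1, 26, 12, 11, 42, 16, 16, 26]


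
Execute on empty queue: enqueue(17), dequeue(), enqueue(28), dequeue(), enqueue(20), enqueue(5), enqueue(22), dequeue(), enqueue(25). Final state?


enqueue(17) -> [17]
dequeue() returns 17 -> []
enqueue(28) -> [28]
dequeue() returns 28 -> []
enqueue(20) -> [20]
enqueue(5) -> [20, 5]
enqueue(22) -> [20, 5, 22]
dequeue() returns 20 -> [5, 22]
enqueue(25) -> [5, 22, 25]
Final queue (front to back): [5, 22, 25]


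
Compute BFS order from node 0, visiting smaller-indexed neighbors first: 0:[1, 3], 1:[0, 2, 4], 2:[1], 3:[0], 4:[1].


BFS queue: start with [0]
Visit order: [0, 1, 3, 2, 4]


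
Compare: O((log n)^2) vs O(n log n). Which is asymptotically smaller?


polylogarithmic grows slower than linearithmic
O((log n)^2) is asymptotically smaller; O(n log n) grows faster


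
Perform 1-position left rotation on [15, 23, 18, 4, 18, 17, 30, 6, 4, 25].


Left rotate by 1: [23, 18, 4, 18, 17, 30, 6, 4, 25, 15]


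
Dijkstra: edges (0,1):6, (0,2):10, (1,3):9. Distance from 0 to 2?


Dijkstra from 0:
Distances: {0: 0, 1: 6, 2: 10, 3: 15}
Shortest distance to 2 = 10, path = [0, 2]


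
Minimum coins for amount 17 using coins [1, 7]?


dp[0]=0; dp[i]=1+min(dp[i-c] for c in coins)
...dp[12]=6, dp[13]=7, dp[14]=2, dp[15]=3, dp[16]=4, dp[17]=5
Minimum coins for 17 = 5


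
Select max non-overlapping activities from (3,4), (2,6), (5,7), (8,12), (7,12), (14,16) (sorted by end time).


Greedy: pick earliest-ending, then skip overlaps.
Selected (4 activities): [(3, 4), (5, 7), (8, 12), (14, 16)]


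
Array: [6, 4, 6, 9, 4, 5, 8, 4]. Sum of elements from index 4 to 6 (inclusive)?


Prefix sums: [0, 6, 10, 16, 25, 29, 34, 42, 46]
Sum[4..6] = prefix[7] - prefix[4] = 42 - 25 = 17


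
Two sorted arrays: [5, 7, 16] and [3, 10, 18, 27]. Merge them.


Compare heads, take smaller each step.
Merged: [3, 5, 7, 10, 16, 18, 27]


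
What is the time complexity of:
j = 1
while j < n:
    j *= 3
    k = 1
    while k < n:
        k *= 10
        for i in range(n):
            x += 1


Per nesting level: O(log n) * O(log n) * O(n) = O(n (log n)^2)
Complexity: O(n (log n)^2)


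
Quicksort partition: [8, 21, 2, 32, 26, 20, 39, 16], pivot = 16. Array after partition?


Elements <= 16 go left of pivot.
Result: [8, 2, 16, 32, 26, 20, 39, 21], pivot at index 2


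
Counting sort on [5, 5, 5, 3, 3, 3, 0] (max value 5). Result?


Count array: [1, 0, 0, 3, 0, 3]
Reconstruct: [0, 3, 3, 3, 5, 5, 5]


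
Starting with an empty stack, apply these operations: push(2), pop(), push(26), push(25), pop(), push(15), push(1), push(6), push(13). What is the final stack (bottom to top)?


push(2) -> [2]
pop() returns 2 -> []
push(26) -> [26]
push(25) -> [26, 25]
pop() returns 25 -> [26]
push(15) -> [26, 15]
push(1) -> [26, 15, 1]
push(6) -> [26, 15, 1, 6]
push(13) -> [26, 15, 1, 6, 13]
Final stack (bottom to top): [26, 15, 1, 6, 13]


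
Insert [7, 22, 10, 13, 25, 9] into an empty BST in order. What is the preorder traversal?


Root = 7; build tree by BST insertion.
Preorder traversal: [7, 22, 10, 9, 13, 25]


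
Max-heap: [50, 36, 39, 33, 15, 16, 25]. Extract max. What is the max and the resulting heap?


Max = 50
Replace root with last, heapify down
Resulting heap: [39, 36, 25, 33, 15, 16]


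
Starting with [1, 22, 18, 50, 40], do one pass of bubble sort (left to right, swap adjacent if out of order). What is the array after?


After one pass: [1, 18, 22, 40, 50]


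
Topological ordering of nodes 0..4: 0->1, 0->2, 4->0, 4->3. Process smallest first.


Kahn's algorithm, process smallest node first
Order: [4, 0, 1, 2, 3]


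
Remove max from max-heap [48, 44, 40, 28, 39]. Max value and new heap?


Max = 48
Replace root with last, heapify down
Resulting heap: [44, 39, 40, 28]


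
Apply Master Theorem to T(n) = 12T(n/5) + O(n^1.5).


a=12, b=5, c=1.5. log_5(12)=1.544 > c=1.5. Case 1: O(n^log_b(a)) = O(n^1.544)
Complexity: O(n^1.544)


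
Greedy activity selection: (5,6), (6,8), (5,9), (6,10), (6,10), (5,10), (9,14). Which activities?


Greedy: pick earliest-ending, then skip overlaps.
Selected (3 activities): [(5, 6), (6, 8), (9, 14)]


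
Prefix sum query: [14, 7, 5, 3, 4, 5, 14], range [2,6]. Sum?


Prefix sums: [0, 14, 21, 26, 29, 33, 38, 52]
Sum[2..6] = prefix[7] - prefix[2] = 52 - 21 = 31


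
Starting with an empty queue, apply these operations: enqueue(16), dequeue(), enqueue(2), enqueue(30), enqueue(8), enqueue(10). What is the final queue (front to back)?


enqueue(16) -> [16]
dequeue() returns 16 -> []
enqueue(2) -> [2]
enqueue(30) -> [2, 30]
enqueue(8) -> [2, 30, 8]
enqueue(10) -> [2, 30, 8, 10]
Final queue (front to back): [2, 30, 8, 10]


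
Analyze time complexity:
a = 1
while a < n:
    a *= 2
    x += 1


Per nesting level: O(log n) = O(log n)
Complexity: O(log n)


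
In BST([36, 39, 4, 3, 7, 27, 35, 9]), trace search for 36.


BST root = 36
Search for 36: compare at each node
Path: [36]


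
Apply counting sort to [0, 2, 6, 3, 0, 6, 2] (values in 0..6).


Count array: [2, 0, 2, 1, 0, 0, 2]
Reconstruct: [0, 0, 2, 2, 3, 6, 6]


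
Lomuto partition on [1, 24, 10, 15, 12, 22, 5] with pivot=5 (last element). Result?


Elements <= 5 go left of pivot.
Result: [1, 5, 10, 15, 12, 22, 24], pivot at index 1


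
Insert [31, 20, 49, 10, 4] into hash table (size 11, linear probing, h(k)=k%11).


Insertions: 31->slot 9; 20->slot 10; 49->slot 5; 10->slot 0; 4->slot 4
Table: [10, None, None, None, 4, 49, None, None, None, 31, 20]


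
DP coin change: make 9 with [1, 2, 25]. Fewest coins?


dp[0]=0; dp[i]=1+min(dp[i-c] for c in coins)
...dp[4]=2, dp[5]=3, dp[6]=3, dp[7]=4, dp[8]=4, dp[9]=5
Minimum coins for 9 = 5


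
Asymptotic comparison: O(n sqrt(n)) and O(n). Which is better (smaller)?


linear grows slower than n^1.5
O(n) is asymptotically smaller; O(n sqrt(n)) grows faster


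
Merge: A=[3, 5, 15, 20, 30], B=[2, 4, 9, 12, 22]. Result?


Compare heads, take smaller each step.
Merged: [2, 3, 4, 5, 9, 12, 15, 20, 22, 30]


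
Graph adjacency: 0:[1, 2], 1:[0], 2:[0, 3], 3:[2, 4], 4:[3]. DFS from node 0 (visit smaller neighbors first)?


DFS stack-based: start with [0]
Visit order: [0, 1, 2, 3, 4]


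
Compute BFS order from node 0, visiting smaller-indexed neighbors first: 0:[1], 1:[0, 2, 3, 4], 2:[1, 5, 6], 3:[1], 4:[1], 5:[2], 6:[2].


BFS queue: start with [0]
Visit order: [0, 1, 2, 3, 4, 5, 6]


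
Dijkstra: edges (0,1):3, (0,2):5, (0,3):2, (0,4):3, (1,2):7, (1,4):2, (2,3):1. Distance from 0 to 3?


Dijkstra from 0:
Distances: {0: 0, 1: 3, 2: 3, 3: 2, 4: 3}
Shortest distance to 3 = 2, path = [0, 3]


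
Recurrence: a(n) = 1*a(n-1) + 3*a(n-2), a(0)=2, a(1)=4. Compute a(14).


Build bottom-up:
...a(12)=40738, a(13)=93796, a(14)=1*93796+3*40738=216010


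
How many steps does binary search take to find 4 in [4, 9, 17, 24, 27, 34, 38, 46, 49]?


Search for 4:
[0,8] mid=4 arr[4]=27
[0,3] mid=1 arr[1]=9
[0,0] mid=0 arr[0]=4
Total: 3 comparisons


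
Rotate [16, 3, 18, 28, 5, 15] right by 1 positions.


Right rotate by 1: [15, 16, 3, 18, 28, 5]


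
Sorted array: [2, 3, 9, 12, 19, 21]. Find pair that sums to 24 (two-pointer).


Two pointers: lo=0, hi=5
Found pair: (3, 21) summing to 24


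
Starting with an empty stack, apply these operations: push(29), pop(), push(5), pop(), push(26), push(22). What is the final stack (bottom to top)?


push(29) -> [29]
pop() returns 29 -> []
push(5) -> [5]
pop() returns 5 -> []
push(26) -> [26]
push(22) -> [26, 22]
Final stack (bottom to top): [26, 22]


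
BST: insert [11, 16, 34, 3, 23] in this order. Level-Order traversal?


Root = 11; build tree by BST insertion.
Level-Order traversal: [11, 3, 16, 34, 23]


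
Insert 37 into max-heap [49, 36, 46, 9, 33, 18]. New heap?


Append 37: [49, 36, 46, 9, 33, 18, 37]
Bubble up: no swaps needed
Result: [49, 36, 46, 9, 33, 18, 37]


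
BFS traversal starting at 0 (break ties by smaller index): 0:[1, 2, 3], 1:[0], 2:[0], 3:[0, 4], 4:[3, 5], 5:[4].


BFS queue: start with [0]
Visit order: [0, 1, 2, 3, 4, 5]


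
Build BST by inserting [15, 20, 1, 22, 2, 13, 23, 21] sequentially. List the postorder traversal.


Root = 15; build tree by BST insertion.
Postorder traversal: [13, 2, 1, 21, 23, 22, 20, 15]


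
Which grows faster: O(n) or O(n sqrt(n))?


linear grows slower than n^1.5
O(n) is asymptotically smaller; O(n sqrt(n)) grows faster


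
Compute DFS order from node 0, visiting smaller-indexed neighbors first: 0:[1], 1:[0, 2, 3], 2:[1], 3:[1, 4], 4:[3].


DFS stack-based: start with [0]
Visit order: [0, 1, 2, 3, 4]


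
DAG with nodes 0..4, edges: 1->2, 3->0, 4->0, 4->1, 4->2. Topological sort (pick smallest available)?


Kahn's algorithm, process smallest node first
Order: [3, 4, 0, 1, 2]


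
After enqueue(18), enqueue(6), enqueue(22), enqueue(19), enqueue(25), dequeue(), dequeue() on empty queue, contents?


enqueue(18) -> [18]
enqueue(6) -> [18, 6]
enqueue(22) -> [18, 6, 22]
enqueue(19) -> [18, 6, 22, 19]
enqueue(25) -> [18, 6, 22, 19, 25]
dequeue() returns 18 -> [6, 22, 19, 25]
dequeue() returns 6 -> [22, 19, 25]
Final queue (front to back): [22, 19, 25]


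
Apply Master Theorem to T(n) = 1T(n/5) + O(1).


a=1, b=5, c=0. log_5(1)=0 = c=0. Case 2: O(n^c log n) = O(log n)
Complexity: O(log n)


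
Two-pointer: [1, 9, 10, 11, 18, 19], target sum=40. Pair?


Two pointers: lo=0, hi=5
No pair sums to 40


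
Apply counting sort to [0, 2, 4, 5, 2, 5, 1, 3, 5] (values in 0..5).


Count array: [1, 1, 2, 1, 1, 3]
Reconstruct: [0, 1, 2, 2, 3, 4, 5, 5, 5]


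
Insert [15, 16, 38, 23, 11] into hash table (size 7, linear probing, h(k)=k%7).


Insertions: 15->slot 1; 16->slot 2; 38->slot 3; 23->slot 4; 11->slot 5
Table: [None, 15, 16, 38, 23, 11, None]


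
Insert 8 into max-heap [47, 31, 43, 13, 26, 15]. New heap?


Append 8: [47, 31, 43, 13, 26, 15, 8]
Bubble up: no swaps needed
Result: [47, 31, 43, 13, 26, 15, 8]


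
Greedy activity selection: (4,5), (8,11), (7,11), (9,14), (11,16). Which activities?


Greedy: pick earliest-ending, then skip overlaps.
Selected (3 activities): [(4, 5), (8, 11), (11, 16)]


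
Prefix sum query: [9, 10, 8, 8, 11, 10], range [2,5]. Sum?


Prefix sums: [0, 9, 19, 27, 35, 46, 56]
Sum[2..5] = prefix[6] - prefix[2] = 56 - 19 = 37


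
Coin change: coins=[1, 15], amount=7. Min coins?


dp[0]=0; dp[i]=1+min(dp[i-c] for c in coins)
...dp[2]=2, dp[3]=3, dp[4]=4, dp[5]=5, dp[6]=6, dp[7]=7
Minimum coins for 7 = 7


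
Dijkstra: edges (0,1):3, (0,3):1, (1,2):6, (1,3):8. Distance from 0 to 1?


Dijkstra from 0:
Distances: {0: 0, 1: 3, 2: 9, 3: 1}
Shortest distance to 1 = 3, path = [0, 1]


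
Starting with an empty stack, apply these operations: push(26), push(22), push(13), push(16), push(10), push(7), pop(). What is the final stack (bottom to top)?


push(26) -> [26]
push(22) -> [26, 22]
push(13) -> [26, 22, 13]
push(16) -> [26, 22, 13, 16]
push(10) -> [26, 22, 13, 16, 10]
push(7) -> [26, 22, 13, 16, 10, 7]
pop() returns 7 -> [26, 22, 13, 16, 10]
Final stack (bottom to top): [26, 22, 13, 16, 10]


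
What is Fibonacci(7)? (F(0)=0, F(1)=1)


F(n)=F(n-1)+F(n-2)
...F(5)=5, F(6)=8, F(7)=13


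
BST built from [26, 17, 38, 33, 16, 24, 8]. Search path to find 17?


BST root = 26
Search for 17: compare at each node
Path: [26, 17]


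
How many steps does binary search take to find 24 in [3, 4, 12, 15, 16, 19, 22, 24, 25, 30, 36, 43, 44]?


Search for 24:
[0,12] mid=6 arr[6]=22
[7,12] mid=9 arr[9]=30
[7,8] mid=7 arr[7]=24
Total: 3 comparisons


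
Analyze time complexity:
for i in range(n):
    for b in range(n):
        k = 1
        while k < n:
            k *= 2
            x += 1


Per nesting level: O(n) * O(n) * O(log n) = O(n^2 log n)
Complexity: O(n^2 log n)


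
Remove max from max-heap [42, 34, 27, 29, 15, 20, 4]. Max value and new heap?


Max = 42
Replace root with last, heapify down
Resulting heap: [34, 29, 27, 4, 15, 20]


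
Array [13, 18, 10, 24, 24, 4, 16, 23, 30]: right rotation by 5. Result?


Right rotate by 5: [24, 4, 16, 23, 30, 13, 18, 10, 24]


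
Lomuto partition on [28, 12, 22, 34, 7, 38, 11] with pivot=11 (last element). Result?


Elements <= 11 go left of pivot.
Result: [7, 11, 22, 34, 28, 38, 12], pivot at index 1


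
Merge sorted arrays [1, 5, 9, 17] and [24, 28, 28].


Compare heads, take smaller each step.
Merged: [1, 5, 9, 17, 24, 28, 28]


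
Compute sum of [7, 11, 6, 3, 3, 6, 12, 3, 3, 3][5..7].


Prefix sums: [0, 7, 18, 24, 27, 30, 36, 48, 51, 54, 57]
Sum[5..7] = prefix[8] - prefix[5] = 51 - 30 = 21


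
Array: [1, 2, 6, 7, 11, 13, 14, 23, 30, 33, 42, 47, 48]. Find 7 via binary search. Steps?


Search for 7:
[0,12] mid=6 arr[6]=14
[0,5] mid=2 arr[2]=6
[3,5] mid=4 arr[4]=11
[3,3] mid=3 arr[3]=7
Total: 4 comparisons


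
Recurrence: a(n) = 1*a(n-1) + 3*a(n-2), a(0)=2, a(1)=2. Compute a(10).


Build bottom-up:
...a(8)=1016, a(9)=2318, a(10)=1*2318+3*1016=5366


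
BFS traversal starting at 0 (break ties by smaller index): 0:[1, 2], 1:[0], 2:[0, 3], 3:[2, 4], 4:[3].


BFS queue: start with [0]
Visit order: [0, 1, 2, 3, 4]


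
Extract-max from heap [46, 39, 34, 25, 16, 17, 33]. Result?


Max = 46
Replace root with last, heapify down
Resulting heap: [39, 33, 34, 25, 16, 17]


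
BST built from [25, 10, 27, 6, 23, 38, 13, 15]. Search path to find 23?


BST root = 25
Search for 23: compare at each node
Path: [25, 10, 23]


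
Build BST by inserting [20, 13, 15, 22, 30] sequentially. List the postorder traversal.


Root = 20; build tree by BST insertion.
Postorder traversal: [15, 13, 30, 22, 20]


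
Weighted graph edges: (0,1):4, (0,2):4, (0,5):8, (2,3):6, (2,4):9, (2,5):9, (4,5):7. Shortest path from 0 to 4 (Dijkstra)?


Dijkstra from 0:
Distances: {0: 0, 1: 4, 2: 4, 3: 10, 4: 13, 5: 8}
Shortest distance to 4 = 13, path = [0, 2, 4]


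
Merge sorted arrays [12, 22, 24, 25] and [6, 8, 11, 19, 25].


Compare heads, take smaller each step.
Merged: [6, 8, 11, 12, 19, 22, 24, 25, 25]


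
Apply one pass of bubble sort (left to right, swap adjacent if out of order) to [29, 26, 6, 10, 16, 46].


After one pass: [26, 6, 10, 16, 29, 46]


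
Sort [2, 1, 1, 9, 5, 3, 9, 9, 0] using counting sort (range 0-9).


Count array: [1, 2, 1, 1, 0, 1, 0, 0, 0, 3]
Reconstruct: [0, 1, 1, 2, 3, 5, 9, 9, 9]


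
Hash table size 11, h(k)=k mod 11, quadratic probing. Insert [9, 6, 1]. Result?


Insertions: 9->slot 9; 6->slot 6; 1->slot 1
Table: [None, 1, None, None, None, None, 6, None, None, 9, None]


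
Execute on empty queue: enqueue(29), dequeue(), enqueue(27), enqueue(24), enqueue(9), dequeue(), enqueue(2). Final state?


enqueue(29) -> [29]
dequeue() returns 29 -> []
enqueue(27) -> [27]
enqueue(24) -> [27, 24]
enqueue(9) -> [27, 24, 9]
dequeue() returns 27 -> [24, 9]
enqueue(2) -> [24, 9, 2]
Final queue (front to back): [24, 9, 2]


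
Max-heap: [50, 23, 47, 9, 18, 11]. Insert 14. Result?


Append 14: [50, 23, 47, 9, 18, 11, 14]
Bubble up: no swaps needed
Result: [50, 23, 47, 9, 18, 11, 14]


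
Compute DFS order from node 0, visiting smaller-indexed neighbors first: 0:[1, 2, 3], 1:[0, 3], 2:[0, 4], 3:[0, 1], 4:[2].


DFS stack-based: start with [0]
Visit order: [0, 1, 3, 2, 4]


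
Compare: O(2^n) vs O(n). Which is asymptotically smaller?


linear grows slower than exponential
O(n) is asymptotically smaller; O(2^n) grows faster


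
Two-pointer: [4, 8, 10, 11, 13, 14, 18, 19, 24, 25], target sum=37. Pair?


Two pointers: lo=0, hi=9
Found pair: (13, 24) summing to 37


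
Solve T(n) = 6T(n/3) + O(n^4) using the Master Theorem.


a=6, b=3, c=4. log_3(6)=1.631 < c=4. Case 3: O(n^c) = O(n^4)
Complexity: O(n^4)


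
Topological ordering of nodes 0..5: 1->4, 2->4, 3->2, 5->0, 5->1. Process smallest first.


Kahn's algorithm, process smallest node first
Order: [3, 2, 5, 0, 1, 4]


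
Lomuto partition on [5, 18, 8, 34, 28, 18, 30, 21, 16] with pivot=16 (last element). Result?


Elements <= 16 go left of pivot.
Result: [5, 8, 16, 34, 28, 18, 30, 21, 18], pivot at index 2


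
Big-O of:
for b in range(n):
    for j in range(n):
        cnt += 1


Per nesting level: O(n) * O(n) = O(n^2)
Complexity: O(n^2)


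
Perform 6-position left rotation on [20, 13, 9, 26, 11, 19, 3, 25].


Left rotate by 6: [3, 25, 20, 13, 9, 26, 11, 19]


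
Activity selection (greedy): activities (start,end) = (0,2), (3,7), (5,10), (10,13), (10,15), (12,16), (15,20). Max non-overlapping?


Greedy: pick earliest-ending, then skip overlaps.
Selected (4 activities): [(0, 2), (3, 7), (10, 13), (15, 20)]


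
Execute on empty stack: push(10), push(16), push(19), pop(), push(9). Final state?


push(10) -> [10]
push(16) -> [10, 16]
push(19) -> [10, 16, 19]
pop() returns 19 -> [10, 16]
push(9) -> [10, 16, 9]
Final stack (bottom to top): [10, 16, 9]


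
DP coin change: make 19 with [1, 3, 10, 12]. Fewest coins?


dp[0]=0; dp[i]=1+min(dp[i-c] for c in coins)
...dp[14]=3, dp[15]=2, dp[16]=3, dp[17]=4, dp[18]=3, dp[19]=4
Minimum coins for 19 = 4


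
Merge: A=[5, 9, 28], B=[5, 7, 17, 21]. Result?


Compare heads, take smaller each step.
Merged: [5, 5, 7, 9, 17, 21, 28]


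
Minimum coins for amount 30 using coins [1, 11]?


dp[0]=0; dp[i]=1+min(dp[i-c] for c in coins)
...dp[25]=5, dp[26]=6, dp[27]=7, dp[28]=8, dp[29]=9, dp[30]=10
Minimum coins for 30 = 10


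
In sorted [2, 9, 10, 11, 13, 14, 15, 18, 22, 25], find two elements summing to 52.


Two pointers: lo=0, hi=9
No pair sums to 52


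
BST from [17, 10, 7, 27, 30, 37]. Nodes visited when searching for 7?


BST root = 17
Search for 7: compare at each node
Path: [17, 10, 7]


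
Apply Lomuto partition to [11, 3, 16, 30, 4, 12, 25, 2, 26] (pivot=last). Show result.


Elements <= 26 go left of pivot.
Result: [11, 3, 16, 4, 12, 25, 2, 26, 30], pivot at index 7


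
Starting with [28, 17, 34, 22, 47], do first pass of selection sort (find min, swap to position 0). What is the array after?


After one pass: [17, 28, 34, 22, 47]


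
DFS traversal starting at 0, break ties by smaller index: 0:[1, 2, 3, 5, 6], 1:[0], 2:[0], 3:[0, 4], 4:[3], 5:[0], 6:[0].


DFS stack-based: start with [0]
Visit order: [0, 1, 2, 3, 4, 5, 6]


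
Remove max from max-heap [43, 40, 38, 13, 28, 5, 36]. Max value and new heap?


Max = 43
Replace root with last, heapify down
Resulting heap: [40, 36, 38, 13, 28, 5]


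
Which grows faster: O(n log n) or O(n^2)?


linearithmic grows slower than quadratic
O(n log n) is asymptotically smaller; O(n^2) grows faster


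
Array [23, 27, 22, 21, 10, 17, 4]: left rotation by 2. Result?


Left rotate by 2: [22, 21, 10, 17, 4, 23, 27]


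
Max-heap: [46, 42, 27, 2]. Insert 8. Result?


Append 8: [46, 42, 27, 2, 8]
Bubble up: no swaps needed
Result: [46, 42, 27, 2, 8]


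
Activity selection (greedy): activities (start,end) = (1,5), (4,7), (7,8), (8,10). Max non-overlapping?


Greedy: pick earliest-ending, then skip overlaps.
Selected (3 activities): [(1, 5), (7, 8), (8, 10)]


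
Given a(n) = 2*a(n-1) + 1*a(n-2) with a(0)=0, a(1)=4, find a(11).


Build bottom-up:
...a(9)=3940, a(10)=9512, a(11)=2*9512+1*3940=22964


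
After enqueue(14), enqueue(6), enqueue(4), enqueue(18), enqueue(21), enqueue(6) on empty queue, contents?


enqueue(14) -> [14]
enqueue(6) -> [14, 6]
enqueue(4) -> [14, 6, 4]
enqueue(18) -> [14, 6, 4, 18]
enqueue(21) -> [14, 6, 4, 18, 21]
enqueue(6) -> [14, 6, 4, 18, 21, 6]
Final queue (front to back): [14, 6, 4, 18, 21, 6]


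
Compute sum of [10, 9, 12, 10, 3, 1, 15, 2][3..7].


Prefix sums: [0, 10, 19, 31, 41, 44, 45, 60, 62]
Sum[3..7] = prefix[8] - prefix[3] = 62 - 31 = 31


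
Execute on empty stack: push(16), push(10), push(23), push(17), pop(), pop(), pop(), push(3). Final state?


push(16) -> [16]
push(10) -> [16, 10]
push(23) -> [16, 10, 23]
push(17) -> [16, 10, 23, 17]
pop() returns 17 -> [16, 10, 23]
pop() returns 23 -> [16, 10]
pop() returns 10 -> [16]
push(3) -> [16, 3]
Final stack (bottom to top): [16, 3]


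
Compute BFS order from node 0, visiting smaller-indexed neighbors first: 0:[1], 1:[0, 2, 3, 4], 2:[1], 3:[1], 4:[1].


BFS queue: start with [0]
Visit order: [0, 1, 2, 3, 4]


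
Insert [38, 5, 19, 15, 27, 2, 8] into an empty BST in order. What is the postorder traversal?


Root = 38; build tree by BST insertion.
Postorder traversal: [2, 8, 15, 27, 19, 5, 38]


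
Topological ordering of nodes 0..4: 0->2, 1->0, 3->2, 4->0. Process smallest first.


Kahn's algorithm, process smallest node first
Order: [1, 3, 4, 0, 2]


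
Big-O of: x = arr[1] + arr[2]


Analysis: constant-time operation, no loop
Complexity: O(1)


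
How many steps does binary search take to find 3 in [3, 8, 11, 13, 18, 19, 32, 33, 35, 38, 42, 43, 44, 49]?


Search for 3:
[0,13] mid=6 arr[6]=32
[0,5] mid=2 arr[2]=11
[0,1] mid=0 arr[0]=3
Total: 3 comparisons


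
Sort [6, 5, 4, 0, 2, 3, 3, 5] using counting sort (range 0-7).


Count array: [1, 0, 1, 2, 1, 2, 1, 0]
Reconstruct: [0, 2, 3, 3, 4, 5, 5, 6]


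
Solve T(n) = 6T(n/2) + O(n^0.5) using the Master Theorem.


a=6, b=2, c=0.5. log_2(6)=2.585 > c=0.5. Case 1: O(n^log_b(a)) = O(n^2.585)
Complexity: O(n^2.585)


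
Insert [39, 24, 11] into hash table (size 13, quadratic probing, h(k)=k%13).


Insertions: 39->slot 0; 24->slot 11; 11->slot 12
Table: [39, None, None, None, None, None, None, None, None, None, None, 24, 11]


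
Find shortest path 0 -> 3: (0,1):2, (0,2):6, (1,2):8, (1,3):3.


Dijkstra from 0:
Distances: {0: 0, 1: 2, 2: 6, 3: 5}
Shortest distance to 3 = 5, path = [0, 1, 3]


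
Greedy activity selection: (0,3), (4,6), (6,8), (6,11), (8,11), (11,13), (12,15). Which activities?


Greedy: pick earliest-ending, then skip overlaps.
Selected (5 activities): [(0, 3), (4, 6), (6, 8), (8, 11), (11, 13)]


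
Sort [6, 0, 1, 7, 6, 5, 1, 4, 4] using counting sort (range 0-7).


Count array: [1, 2, 0, 0, 2, 1, 2, 1]
Reconstruct: [0, 1, 1, 4, 4, 5, 6, 6, 7]


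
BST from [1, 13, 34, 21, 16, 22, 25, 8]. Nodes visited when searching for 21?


BST root = 1
Search for 21: compare at each node
Path: [1, 13, 34, 21]


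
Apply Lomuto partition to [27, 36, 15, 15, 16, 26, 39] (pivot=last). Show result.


Elements <= 39 go left of pivot.
Result: [27, 36, 15, 15, 16, 26, 39], pivot at index 6


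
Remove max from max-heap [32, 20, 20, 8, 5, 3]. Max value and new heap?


Max = 32
Replace root with last, heapify down
Resulting heap: [20, 8, 20, 3, 5]


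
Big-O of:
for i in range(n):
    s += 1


Per nesting level: O(n) = O(n)
Complexity: O(n)


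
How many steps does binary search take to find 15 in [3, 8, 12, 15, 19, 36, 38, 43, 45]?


Search for 15:
[0,8] mid=4 arr[4]=19
[0,3] mid=1 arr[1]=8
[2,3] mid=2 arr[2]=12
[3,3] mid=3 arr[3]=15
Total: 4 comparisons


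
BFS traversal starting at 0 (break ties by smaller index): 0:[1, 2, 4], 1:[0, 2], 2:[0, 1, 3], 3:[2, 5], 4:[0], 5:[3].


BFS queue: start with [0]
Visit order: [0, 1, 2, 4, 3, 5]


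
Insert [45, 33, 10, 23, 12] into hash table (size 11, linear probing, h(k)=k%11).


Insertions: 45->slot 1; 33->slot 0; 10->slot 10; 23->slot 2; 12->slot 3
Table: [33, 45, 23, 12, None, None, None, None, None, None, 10]


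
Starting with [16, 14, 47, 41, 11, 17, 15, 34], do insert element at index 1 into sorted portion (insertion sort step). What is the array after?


After one pass: [14, 16, 47, 41, 11, 17, 15, 34]


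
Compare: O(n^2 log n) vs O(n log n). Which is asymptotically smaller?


linearithmic grows slower than n^2 log n
O(n log n) is asymptotically smaller; O(n^2 log n) grows faster


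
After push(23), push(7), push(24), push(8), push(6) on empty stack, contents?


push(23) -> [23]
push(7) -> [23, 7]
push(24) -> [23, 7, 24]
push(8) -> [23, 7, 24, 8]
push(6) -> [23, 7, 24, 8, 6]
Final stack (bottom to top): [23, 7, 24, 8, 6]


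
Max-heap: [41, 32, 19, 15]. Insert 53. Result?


Append 53: [41, 32, 19, 15, 53]
Bubble up: swap idx 4(53) with idx 1(32); swap idx 1(53) with idx 0(41)
Result: [53, 41, 19, 15, 32]


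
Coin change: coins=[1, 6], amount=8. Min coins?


dp[0]=0; dp[i]=1+min(dp[i-c] for c in coins)
...dp[3]=3, dp[4]=4, dp[5]=5, dp[6]=1, dp[7]=2, dp[8]=3
Minimum coins for 8 = 3


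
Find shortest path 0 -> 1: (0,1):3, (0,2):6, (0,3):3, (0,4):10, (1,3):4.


Dijkstra from 0:
Distances: {0: 0, 1: 3, 2: 6, 3: 3, 4: 10}
Shortest distance to 1 = 3, path = [0, 1]


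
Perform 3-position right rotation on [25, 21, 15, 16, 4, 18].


Right rotate by 3: [16, 4, 18, 25, 21, 15]


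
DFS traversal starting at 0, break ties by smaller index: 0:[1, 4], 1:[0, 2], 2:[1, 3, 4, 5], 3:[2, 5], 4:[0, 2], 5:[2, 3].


DFS stack-based: start with [0]
Visit order: [0, 1, 2, 3, 5, 4]


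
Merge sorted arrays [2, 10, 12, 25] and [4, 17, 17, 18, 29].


Compare heads, take smaller each step.
Merged: [2, 4, 10, 12, 17, 17, 18, 25, 29]


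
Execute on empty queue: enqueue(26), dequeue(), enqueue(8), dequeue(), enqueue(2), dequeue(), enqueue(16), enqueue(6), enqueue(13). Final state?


enqueue(26) -> [26]
dequeue() returns 26 -> []
enqueue(8) -> [8]
dequeue() returns 8 -> []
enqueue(2) -> [2]
dequeue() returns 2 -> []
enqueue(16) -> [16]
enqueue(6) -> [16, 6]
enqueue(13) -> [16, 6, 13]
Final queue (front to back): [16, 6, 13]


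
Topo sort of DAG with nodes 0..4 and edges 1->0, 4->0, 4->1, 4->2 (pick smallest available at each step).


Kahn's algorithm, process smallest node first
Order: [3, 4, 1, 0, 2]


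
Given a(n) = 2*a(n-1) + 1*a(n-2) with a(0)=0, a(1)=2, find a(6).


Build bottom-up:
...a(4)=24, a(5)=58, a(6)=2*58+1*24=140


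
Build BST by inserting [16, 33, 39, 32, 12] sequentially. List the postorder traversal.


Root = 16; build tree by BST insertion.
Postorder traversal: [12, 32, 39, 33, 16]


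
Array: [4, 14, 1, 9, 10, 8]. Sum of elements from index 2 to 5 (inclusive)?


Prefix sums: [0, 4, 18, 19, 28, 38, 46]
Sum[2..5] = prefix[6] - prefix[2] = 46 - 18 = 28


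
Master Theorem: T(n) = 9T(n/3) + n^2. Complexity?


a=9, b=3, c=2. log_3(9)=2 = c=2. Case 2: O(n^c log n) = O(n^2 log n)
Complexity: O(n^2 log n)


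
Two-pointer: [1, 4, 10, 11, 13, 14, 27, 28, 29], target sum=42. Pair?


Two pointers: lo=0, hi=8
Found pair: (13, 29) summing to 42


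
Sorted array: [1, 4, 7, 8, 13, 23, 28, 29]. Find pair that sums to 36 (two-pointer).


Two pointers: lo=0, hi=7
Found pair: (7, 29) summing to 36


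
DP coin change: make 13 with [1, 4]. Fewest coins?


dp[0]=0; dp[i]=1+min(dp[i-c] for c in coins)
...dp[8]=2, dp[9]=3, dp[10]=4, dp[11]=5, dp[12]=3, dp[13]=4
Minimum coins for 13 = 4


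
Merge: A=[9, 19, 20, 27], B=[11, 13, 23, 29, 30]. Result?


Compare heads, take smaller each step.
Merged: [9, 11, 13, 19, 20, 23, 27, 29, 30]


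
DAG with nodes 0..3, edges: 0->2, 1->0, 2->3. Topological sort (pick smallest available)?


Kahn's algorithm, process smallest node first
Order: [1, 0, 2, 3]


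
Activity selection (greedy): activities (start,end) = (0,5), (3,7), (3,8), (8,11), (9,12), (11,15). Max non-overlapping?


Greedy: pick earliest-ending, then skip overlaps.
Selected (3 activities): [(0, 5), (8, 11), (11, 15)]


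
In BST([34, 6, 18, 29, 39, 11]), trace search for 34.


BST root = 34
Search for 34: compare at each node
Path: [34]


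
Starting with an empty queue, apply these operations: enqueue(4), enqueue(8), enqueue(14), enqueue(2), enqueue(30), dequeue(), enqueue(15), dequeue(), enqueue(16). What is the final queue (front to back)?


enqueue(4) -> [4]
enqueue(8) -> [4, 8]
enqueue(14) -> [4, 8, 14]
enqueue(2) -> [4, 8, 14, 2]
enqueue(30) -> [4, 8, 14, 2, 30]
dequeue() returns 4 -> [8, 14, 2, 30]
enqueue(15) -> [8, 14, 2, 30, 15]
dequeue() returns 8 -> [14, 2, 30, 15]
enqueue(16) -> [14, 2, 30, 15, 16]
Final queue (front to back): [14, 2, 30, 15, 16]


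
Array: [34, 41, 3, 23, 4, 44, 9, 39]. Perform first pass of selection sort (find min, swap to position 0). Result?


After one pass: [3, 41, 34, 23, 4, 44, 9, 39]
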